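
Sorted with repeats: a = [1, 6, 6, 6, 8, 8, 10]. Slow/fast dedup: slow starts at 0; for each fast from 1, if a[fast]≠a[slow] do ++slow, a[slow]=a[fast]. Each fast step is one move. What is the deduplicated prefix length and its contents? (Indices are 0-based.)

length 4; prefix = [1, 6, 8, 10]

slow=0 fast=1: a[fast]=6≠a[slow]=1 write a[1]=6, slow++,fast++
slow=1 fast=2: a[fast]=6=a[slow] dup, fast++
slow=1 fast=3: a[fast]=6=a[slow] dup, fast++
slow=1 fast=4: a[fast]=8≠a[slow]=6 write a[2]=8, slow++,fast++
slow=2 fast=5: a[fast]=8=a[slow] dup, fast++
slow=2 fast=6: a[fast]=10≠a[slow]=8 write a[3]=10, slow++,fast++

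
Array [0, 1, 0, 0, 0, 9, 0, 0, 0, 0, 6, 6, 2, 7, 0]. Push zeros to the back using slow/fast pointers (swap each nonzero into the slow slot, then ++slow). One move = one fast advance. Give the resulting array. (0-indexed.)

(s=0,f=0) a[fast]=0 → fast++
(s=0,f=1) a[fast]=1≠0 swap→a[0]=1 → slow++,fast++
(s=1,f=2) a[fast]=0 → fast++
(s=1,f=3) a[fast]=0 → fast++
(s=1,f=4) a[fast]=0 → fast++
(s=1,f=5) a[fast]=9≠0 swap→a[1]=9 → slow++,fast++
(s=2,f=6) a[fast]=0 → fast++
(s=2,f=7) a[fast]=0 → fast++
(s=2,f=8) a[fast]=0 → fast++
(s=2,f=9) a[fast]=0 → fast++
(s=2,f=10) a[fast]=6≠0 swap→a[2]=6 → slow++,fast++
(s=3,f=11) a[fast]=6≠0 swap→a[3]=6 → slow++,fast++
(s=4,f=12) a[fast]=2≠0 swap→a[4]=2 → slow++,fast++
(s=5,f=13) a[fast]=7≠0 swap→a[5]=7 → slow++,fast++
(s=6,f=14) a[fast]=0 → fast++

[1, 9, 6, 6, 2, 7, 0, 0, 0, 0, 0, 0, 0, 0, 0]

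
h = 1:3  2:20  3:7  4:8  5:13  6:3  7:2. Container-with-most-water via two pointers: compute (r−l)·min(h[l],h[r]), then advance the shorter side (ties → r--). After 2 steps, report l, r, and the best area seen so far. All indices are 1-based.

l=1 r=7: min(3,2)*6=12 best=12 *, r--
l=1 r=6: min(3,3)*5=15 best=15 *, r--

l=1, r=5, best area=15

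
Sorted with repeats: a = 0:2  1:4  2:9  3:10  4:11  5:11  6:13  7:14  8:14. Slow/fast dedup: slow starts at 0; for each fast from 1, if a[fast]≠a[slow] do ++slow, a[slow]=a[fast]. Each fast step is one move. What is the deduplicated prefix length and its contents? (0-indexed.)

(s=0,f=1) a[fast]=4≠a[slow]=2 write a[1]=4 → slow++,fast++
(s=1,f=2) a[fast]=9≠a[slow]=4 write a[2]=9 → slow++,fast++
(s=2,f=3) a[fast]=10≠a[slow]=9 write a[3]=10 → slow++,fast++
(s=3,f=4) a[fast]=11≠a[slow]=10 write a[4]=11 → slow++,fast++
(s=4,f=5) a[fast]=11=a[slow] dup → fast++
(s=4,f=6) a[fast]=13≠a[slow]=11 write a[5]=13 → slow++,fast++
(s=5,f=7) a[fast]=14≠a[slow]=13 write a[6]=14 → slow++,fast++
(s=6,f=8) a[fast]=14=a[slow] dup → fast++

length 7; prefix = [2, 4, 9, 10, 11, 13, 14]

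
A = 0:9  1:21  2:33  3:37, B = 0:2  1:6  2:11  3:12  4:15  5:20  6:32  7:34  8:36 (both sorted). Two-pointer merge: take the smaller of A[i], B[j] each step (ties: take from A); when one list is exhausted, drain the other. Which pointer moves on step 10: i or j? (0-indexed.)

i=0 j=0: A[i]=9>B[j]=2 take 2, j++
i=0 j=1: A[i]=9>B[j]=6 take 6, j++
i=0 j=2: A[i]=9<=B[j]=11 take 9, i++
i=1 j=2: A[i]=21>B[j]=11 take 11, j++
i=1 j=3: A[i]=21>B[j]=12 take 12, j++
i=1 j=4: A[i]=21>B[j]=15 take 15, j++
i=1 j=5: A[i]=21>B[j]=20 take 20, j++
i=1 j=6: A[i]=21<=B[j]=32 take 21, i++
i=2 j=6: A[i]=33>B[j]=32 take 32, j++
i=2 j=7: A[i]=33<=B[j]=34 take 33, i++

i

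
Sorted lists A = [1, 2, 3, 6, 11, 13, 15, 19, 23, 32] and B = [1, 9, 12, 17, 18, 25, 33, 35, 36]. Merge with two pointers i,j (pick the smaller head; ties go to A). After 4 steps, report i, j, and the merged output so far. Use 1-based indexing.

i=4, j=2, merged so far=[1, 1, 2, 3]

i=1 j=1: A[i]=1<=B[j]=1 take 1, i++
i=2 j=1: A[i]=2>B[j]=1 take 1, j++
i=2 j=2: A[i]=2<=B[j]=9 take 2, i++
i=3 j=2: A[i]=3<=B[j]=9 take 3, i++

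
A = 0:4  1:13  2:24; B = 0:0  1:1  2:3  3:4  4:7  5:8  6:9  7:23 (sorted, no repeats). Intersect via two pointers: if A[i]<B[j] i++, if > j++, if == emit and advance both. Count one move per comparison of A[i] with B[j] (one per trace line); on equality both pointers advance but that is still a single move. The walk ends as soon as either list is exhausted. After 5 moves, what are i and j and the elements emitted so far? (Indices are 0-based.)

i=0 j=0: 4>0, j++
i=0 j=1: 4>1, j++
i=0 j=2: 4>3, j++
i=0 j=3: 4==4 emit, i++,j++
i=1 j=4: 13>7, j++

i=1, j=5, emitted=[4]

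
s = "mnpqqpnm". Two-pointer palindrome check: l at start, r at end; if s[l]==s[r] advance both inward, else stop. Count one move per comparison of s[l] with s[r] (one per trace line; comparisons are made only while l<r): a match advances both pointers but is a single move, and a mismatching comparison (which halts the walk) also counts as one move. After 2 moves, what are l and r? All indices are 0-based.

l=0 r=7: 'm'=='m', l++,r--
l=1 r=6: 'n'=='n', l++,r--

l=2, r=5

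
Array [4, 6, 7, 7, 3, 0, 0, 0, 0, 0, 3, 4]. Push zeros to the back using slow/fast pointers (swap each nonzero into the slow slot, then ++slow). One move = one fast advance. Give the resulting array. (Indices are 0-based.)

slow=0 fast=0: a[fast]=4≠0 swap→a[0]=4, slow++,fast++
slow=1 fast=1: a[fast]=6≠0 swap→a[1]=6, slow++,fast++
slow=2 fast=2: a[fast]=7≠0 swap→a[2]=7, slow++,fast++
slow=3 fast=3: a[fast]=7≠0 swap→a[3]=7, slow++,fast++
slow=4 fast=4: a[fast]=3≠0 swap→a[4]=3, slow++,fast++
slow=5 fast=5: a[fast]=0, fast++
slow=5 fast=6: a[fast]=0, fast++
slow=5 fast=7: a[fast]=0, fast++
slow=5 fast=8: a[fast]=0, fast++
slow=5 fast=9: a[fast]=0, fast++
slow=5 fast=10: a[fast]=3≠0 swap→a[5]=3, slow++,fast++
slow=6 fast=11: a[fast]=4≠0 swap→a[6]=4, slow++,fast++

[4, 6, 7, 7, 3, 3, 4, 0, 0, 0, 0, 0]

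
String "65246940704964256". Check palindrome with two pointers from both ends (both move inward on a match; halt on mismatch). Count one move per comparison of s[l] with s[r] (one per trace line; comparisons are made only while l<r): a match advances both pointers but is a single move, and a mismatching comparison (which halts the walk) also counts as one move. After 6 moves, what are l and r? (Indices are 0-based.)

l=6, r=10

[0,16] '6'=='6' → l++,r--
[1,15] '5'=='5' → l++,r--
[2,14] '2'=='2' → l++,r--
[3,13] '4'=='4' → l++,r--
[4,12] '6'=='6' → l++,r--
[5,11] '9'=='9' → l++,r--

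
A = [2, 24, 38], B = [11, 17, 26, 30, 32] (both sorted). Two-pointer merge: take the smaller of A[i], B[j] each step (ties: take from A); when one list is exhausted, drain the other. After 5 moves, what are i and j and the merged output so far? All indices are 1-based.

[i=1,j=1] A[i]=2<=B[j]=11 take 2 → i++
[i=2,j=1] A[i]=24>B[j]=11 take 11 → j++
[i=2,j=2] A[i]=24>B[j]=17 take 17 → j++
[i=2,j=3] A[i]=24<=B[j]=26 take 24 → i++
[i=3,j=3] A[i]=38>B[j]=26 take 26 → j++

i=3, j=4, merged so far=[2, 11, 17, 24, 26]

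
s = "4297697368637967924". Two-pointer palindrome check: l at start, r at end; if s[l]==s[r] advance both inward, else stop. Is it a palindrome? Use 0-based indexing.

palindrome

l=0 r=18: '4'=='4', l++,r--
l=1 r=17: '2'=='2', l++,r--
l=2 r=16: '9'=='9', l++,r--
l=3 r=15: '7'=='7', l++,r--
l=4 r=14: '6'=='6', l++,r--
l=5 r=13: '9'=='9', l++,r--
l=6 r=12: '7'=='7', l++,r--
l=7 r=11: '3'=='3', l++,r--
l=8 r=10: '6'=='6', l++,r--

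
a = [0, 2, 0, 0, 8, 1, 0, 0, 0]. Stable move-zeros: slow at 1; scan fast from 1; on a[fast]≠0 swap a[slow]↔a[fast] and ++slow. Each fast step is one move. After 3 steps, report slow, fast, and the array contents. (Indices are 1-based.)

slow=1 fast=1: a[fast]=0, fast++
slow=1 fast=2: a[fast]=2≠0 swap→a[1]=2, slow++,fast++
slow=2 fast=3: a[fast]=0, fast++

slow=2, fast=4, a=[2, 0, 0, 0, 8, 1, 0, 0, 0]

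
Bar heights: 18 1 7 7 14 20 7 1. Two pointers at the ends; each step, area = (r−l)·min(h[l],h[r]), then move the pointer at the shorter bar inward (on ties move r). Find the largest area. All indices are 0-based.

[0,7] min(18,1)*7=7 best=7 * → r--
[0,6] min(18,7)*6=42 best=42 * → r--
[0,5] min(18,20)*5=90 best=90 * → l++
[1,5] min(1,20)*4=4 best=90 → l++
[2,5] min(7,20)*3=21 best=90 → l++
[3,5] min(7,20)*2=14 best=90 → l++
[4,5] min(14,20)*1=14 best=90 → l++

max area = 90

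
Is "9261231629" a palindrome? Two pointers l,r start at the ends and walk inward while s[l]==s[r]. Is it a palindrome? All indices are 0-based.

not a palindrome (mismatch at 4,5)

[0,9] '9'=='9' → l++,r--
[1,8] '2'=='2' → l++,r--
[2,7] '6'=='6' → l++,r--
[3,6] '1'=='1' → l++,r--
[4,5] '2'!='3' → stop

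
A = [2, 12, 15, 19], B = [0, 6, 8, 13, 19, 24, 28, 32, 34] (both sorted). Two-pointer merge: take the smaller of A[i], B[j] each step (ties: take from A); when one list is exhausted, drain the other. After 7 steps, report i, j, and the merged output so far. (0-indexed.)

[i=0,j=0] A[i]=2>B[j]=0 take 0 → j++
[i=0,j=1] A[i]=2<=B[j]=6 take 2 → i++
[i=1,j=1] A[i]=12>B[j]=6 take 6 → j++
[i=1,j=2] A[i]=12>B[j]=8 take 8 → j++
[i=1,j=3] A[i]=12<=B[j]=13 take 12 → i++
[i=2,j=3] A[i]=15>B[j]=13 take 13 → j++
[i=2,j=4] A[i]=15<=B[j]=19 take 15 → i++

i=3, j=4, merged so far=[0, 2, 6, 8, 12, 13, 15]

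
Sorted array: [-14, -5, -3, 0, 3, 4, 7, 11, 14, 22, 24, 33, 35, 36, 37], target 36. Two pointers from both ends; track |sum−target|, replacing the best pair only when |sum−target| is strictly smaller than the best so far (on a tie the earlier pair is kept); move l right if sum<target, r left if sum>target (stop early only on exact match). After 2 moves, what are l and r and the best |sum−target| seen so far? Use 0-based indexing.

[0,14] -14+37=23 d=13 * → l++
[1,14] -5+37=32 d=4 * → l++

l=2, r=14, best |Δ|=4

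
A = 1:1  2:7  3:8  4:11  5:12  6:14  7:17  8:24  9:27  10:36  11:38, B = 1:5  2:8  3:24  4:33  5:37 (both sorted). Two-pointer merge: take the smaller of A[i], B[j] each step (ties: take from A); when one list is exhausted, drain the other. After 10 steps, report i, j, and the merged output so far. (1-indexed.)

i=9, j=3, merged so far=[1, 5, 7, 8, 8, 11, 12, 14, 17, 24]

[i=1,j=1] A[i]=1<=B[j]=5 take 1 → i++
[i=2,j=1] A[i]=7>B[j]=5 take 5 → j++
[i=2,j=2] A[i]=7<=B[j]=8 take 7 → i++
[i=3,j=2] A[i]=8<=B[j]=8 take 8 → i++
[i=4,j=2] A[i]=11>B[j]=8 take 8 → j++
[i=4,j=3] A[i]=11<=B[j]=24 take 11 → i++
[i=5,j=3] A[i]=12<=B[j]=24 take 12 → i++
[i=6,j=3] A[i]=14<=B[j]=24 take 14 → i++
[i=7,j=3] A[i]=17<=B[j]=24 take 17 → i++
[i=8,j=3] A[i]=24<=B[j]=24 take 24 → i++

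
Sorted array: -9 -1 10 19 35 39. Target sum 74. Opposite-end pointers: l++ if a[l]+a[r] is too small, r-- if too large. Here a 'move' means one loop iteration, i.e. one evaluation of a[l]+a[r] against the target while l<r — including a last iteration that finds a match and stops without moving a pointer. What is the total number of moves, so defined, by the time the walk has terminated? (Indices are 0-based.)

5 moves

l=0 r=5: -9+39=30 <74, l++
l=1 r=5: -1+39=38 <74, l++
l=2 r=5: 10+39=49 <74, l++
l=3 r=5: 19+39=58 <74, l++
l=4 r=5: 35+39=74, found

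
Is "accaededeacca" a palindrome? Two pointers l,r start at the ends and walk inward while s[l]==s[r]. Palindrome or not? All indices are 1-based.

l=1 r=13: 'a'=='a', l++,r--
l=2 r=12: 'c'=='c', l++,r--
l=3 r=11: 'c'=='c', l++,r--
l=4 r=10: 'a'=='a', l++,r--
l=5 r=9: 'e'=='e', l++,r--
l=6 r=8: 'd'=='d', l++,r--

palindrome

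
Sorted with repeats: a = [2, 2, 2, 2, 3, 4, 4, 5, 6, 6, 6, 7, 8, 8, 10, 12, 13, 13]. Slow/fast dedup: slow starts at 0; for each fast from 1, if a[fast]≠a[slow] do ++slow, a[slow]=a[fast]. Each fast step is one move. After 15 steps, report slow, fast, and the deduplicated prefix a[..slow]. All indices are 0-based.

slow=8, fast=16, prefix=[2, 3, 4, 5, 6, 7, 8, 10, 12]

slow=0 fast=1: a[fast]=2=a[slow] dup, fast++
slow=0 fast=2: a[fast]=2=a[slow] dup, fast++
slow=0 fast=3: a[fast]=2=a[slow] dup, fast++
slow=0 fast=4: a[fast]=3≠a[slow]=2 write a[1]=3, slow++,fast++
slow=1 fast=5: a[fast]=4≠a[slow]=3 write a[2]=4, slow++,fast++
slow=2 fast=6: a[fast]=4=a[slow] dup, fast++
slow=2 fast=7: a[fast]=5≠a[slow]=4 write a[3]=5, slow++,fast++
slow=3 fast=8: a[fast]=6≠a[slow]=5 write a[4]=6, slow++,fast++
slow=4 fast=9: a[fast]=6=a[slow] dup, fast++
slow=4 fast=10: a[fast]=6=a[slow] dup, fast++
slow=4 fast=11: a[fast]=7≠a[slow]=6 write a[5]=7, slow++,fast++
slow=5 fast=12: a[fast]=8≠a[slow]=7 write a[6]=8, slow++,fast++
slow=6 fast=13: a[fast]=8=a[slow] dup, fast++
slow=6 fast=14: a[fast]=10≠a[slow]=8 write a[7]=10, slow++,fast++
slow=7 fast=15: a[fast]=12≠a[slow]=10 write a[8]=12, slow++,fast++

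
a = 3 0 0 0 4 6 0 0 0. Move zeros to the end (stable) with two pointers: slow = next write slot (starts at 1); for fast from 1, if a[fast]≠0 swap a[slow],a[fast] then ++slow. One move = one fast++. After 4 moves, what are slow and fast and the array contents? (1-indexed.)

slow=2, fast=5, a=[3, 0, 0, 0, 4, 6, 0, 0, 0]

(s=1,f=1) a[fast]=3≠0 swap→a[1]=3 → slow++,fast++
(s=2,f=2) a[fast]=0 → fast++
(s=2,f=3) a[fast]=0 → fast++
(s=2,f=4) a[fast]=0 → fast++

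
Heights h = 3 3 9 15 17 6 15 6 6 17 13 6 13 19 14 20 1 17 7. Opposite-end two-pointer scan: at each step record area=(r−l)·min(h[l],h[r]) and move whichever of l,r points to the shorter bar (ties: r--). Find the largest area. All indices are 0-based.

max area = 221

l=0 r=18: min(3,7)*18=54 best=54 *, l++
l=1 r=18: min(3,7)*17=51 best=54, l++
l=2 r=18: min(9,7)*16=112 best=112 *, r--
l=2 r=17: min(9,17)*15=135 best=135 *, l++
l=3 r=17: min(15,17)*14=210 best=210 *, l++
l=4 r=17: min(17,17)*13=221 best=221 *, r--
l=4 r=16: min(17,1)*12=12 best=221, r--
l=4 r=15: min(17,20)*11=187 best=221, l++
l=5 r=15: min(6,20)*10=60 best=221, l++
l=6 r=15: min(15,20)*9=135 best=221, l++
l=7 r=15: min(6,20)*8=48 best=221, l++
l=8 r=15: min(6,20)*7=42 best=221, l++
l=9 r=15: min(17,20)*6=102 best=221, l++
l=10 r=15: min(13,20)*5=65 best=221, l++
l=11 r=15: min(6,20)*4=24 best=221, l++
l=12 r=15: min(13,20)*3=39 best=221, l++
l=13 r=15: min(19,20)*2=38 best=221, l++
l=14 r=15: min(14,20)*1=14 best=221, l++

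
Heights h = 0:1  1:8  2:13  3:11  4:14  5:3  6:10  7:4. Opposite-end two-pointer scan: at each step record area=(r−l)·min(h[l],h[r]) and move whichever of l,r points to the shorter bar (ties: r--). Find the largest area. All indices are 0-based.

max area = 40

l=0 r=7: min(1,4)*7=7 best=7 *, l++
l=1 r=7: min(8,4)*6=24 best=24 *, r--
l=1 r=6: min(8,10)*5=40 best=40 *, l++
l=2 r=6: min(13,10)*4=40 best=40, r--
l=2 r=5: min(13,3)*3=9 best=40, r--
l=2 r=4: min(13,14)*2=26 best=40, l++
l=3 r=4: min(11,14)*1=11 best=40, l++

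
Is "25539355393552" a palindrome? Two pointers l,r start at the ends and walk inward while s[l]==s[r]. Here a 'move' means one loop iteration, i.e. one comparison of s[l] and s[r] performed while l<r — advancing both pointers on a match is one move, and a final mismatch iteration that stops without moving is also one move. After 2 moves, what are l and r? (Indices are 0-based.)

l=2, r=11

[0,13] '2'=='2' → l++,r--
[1,12] '5'=='5' → l++,r--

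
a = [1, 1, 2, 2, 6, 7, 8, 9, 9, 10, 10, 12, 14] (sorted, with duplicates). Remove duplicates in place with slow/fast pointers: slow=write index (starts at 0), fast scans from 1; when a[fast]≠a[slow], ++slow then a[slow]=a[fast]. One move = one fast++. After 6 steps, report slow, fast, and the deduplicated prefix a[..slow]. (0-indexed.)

slow=0 fast=1: a[fast]=1=a[slow] dup, fast++
slow=0 fast=2: a[fast]=2≠a[slow]=1 write a[1]=2, slow++,fast++
slow=1 fast=3: a[fast]=2=a[slow] dup, fast++
slow=1 fast=4: a[fast]=6≠a[slow]=2 write a[2]=6, slow++,fast++
slow=2 fast=5: a[fast]=7≠a[slow]=6 write a[3]=7, slow++,fast++
slow=3 fast=6: a[fast]=8≠a[slow]=7 write a[4]=8, slow++,fast++

slow=4, fast=7, prefix=[1, 2, 6, 7, 8]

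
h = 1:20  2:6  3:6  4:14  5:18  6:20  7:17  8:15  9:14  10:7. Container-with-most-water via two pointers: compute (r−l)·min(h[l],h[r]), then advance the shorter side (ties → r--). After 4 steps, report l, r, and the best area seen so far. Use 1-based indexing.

l=1, r=6, best area=112

[1,10] min(20,7)*9=63 best=63 * → r--
[1,9] min(20,14)*8=112 best=112 * → r--
[1,8] min(20,15)*7=105 best=112 → r--
[1,7] min(20,17)*6=102 best=112 → r--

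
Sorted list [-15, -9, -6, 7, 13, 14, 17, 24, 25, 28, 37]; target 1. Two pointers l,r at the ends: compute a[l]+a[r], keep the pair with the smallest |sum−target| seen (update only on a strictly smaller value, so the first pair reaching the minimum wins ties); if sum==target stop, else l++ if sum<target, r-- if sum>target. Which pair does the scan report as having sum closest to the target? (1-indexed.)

l=1 r=11: -15+37=22 d=21 *, r--
l=1 r=10: -15+28=13 d=12 *, r--
l=1 r=9: -15+25=10 d=9 *, r--
l=1 r=8: -15+24=9 d=8 *, r--
l=1 r=7: -15+17=2 d=1 *, r--
l=1 r=6: -15+14=-1 d=2, l++
l=2 r=6: -9+14=5 d=4, r--
l=2 r=5: -9+13=4 d=3, r--
l=2 r=4: -9+7=-2 d=3, l++
l=3 r=4: -6+7=1 d=0 *, stop

pair (-6, 7) with sum 1 (|Δ|=0)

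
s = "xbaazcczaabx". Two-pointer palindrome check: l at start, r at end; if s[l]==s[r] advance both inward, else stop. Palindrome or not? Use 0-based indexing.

[0,11] 'x'=='x' → l++,r--
[1,10] 'b'=='b' → l++,r--
[2,9] 'a'=='a' → l++,r--
[3,8] 'a'=='a' → l++,r--
[4,7] 'z'=='z' → l++,r--
[5,6] 'c'=='c' → l++,r--

palindrome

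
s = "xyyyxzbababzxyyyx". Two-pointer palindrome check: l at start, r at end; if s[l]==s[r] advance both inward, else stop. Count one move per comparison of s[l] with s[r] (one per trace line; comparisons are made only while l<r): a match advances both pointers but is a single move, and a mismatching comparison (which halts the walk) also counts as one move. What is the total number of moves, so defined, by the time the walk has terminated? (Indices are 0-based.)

l=0 r=16: 'x'=='x', l++,r--
l=1 r=15: 'y'=='y', l++,r--
l=2 r=14: 'y'=='y', l++,r--
l=3 r=13: 'y'=='y', l++,r--
l=4 r=12: 'x'=='x', l++,r--
l=5 r=11: 'z'=='z', l++,r--
l=6 r=10: 'b'=='b', l++,r--
l=7 r=9: 'a'=='a', l++,r--

8 moves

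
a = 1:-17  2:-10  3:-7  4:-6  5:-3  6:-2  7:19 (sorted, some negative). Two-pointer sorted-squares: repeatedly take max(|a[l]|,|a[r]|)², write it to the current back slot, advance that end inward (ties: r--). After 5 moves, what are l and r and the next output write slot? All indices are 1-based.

[1,7] |-17|<=|19| out[7]=361 → r--
[1,6] |-17|>|-2| out[6]=289 → l++
[2,6] |-10|>|-2| out[5]=100 → l++
[3,6] |-7|>|-2| out[4]=49 → l++
[4,6] |-6|>|-2| out[3]=36 → l++

l=5, r=6, next write slot=2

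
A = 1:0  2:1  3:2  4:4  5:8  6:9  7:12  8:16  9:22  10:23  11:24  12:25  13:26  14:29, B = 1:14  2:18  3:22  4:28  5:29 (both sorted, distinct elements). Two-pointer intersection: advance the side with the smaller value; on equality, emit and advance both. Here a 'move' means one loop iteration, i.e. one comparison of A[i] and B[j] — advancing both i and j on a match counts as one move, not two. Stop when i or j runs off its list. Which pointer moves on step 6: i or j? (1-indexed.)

i

[i=1,j=1] 0<14 → i++
[i=2,j=1] 1<14 → i++
[i=3,j=1] 2<14 → i++
[i=4,j=1] 4<14 → i++
[i=5,j=1] 8<14 → i++
[i=6,j=1] 9<14 → i++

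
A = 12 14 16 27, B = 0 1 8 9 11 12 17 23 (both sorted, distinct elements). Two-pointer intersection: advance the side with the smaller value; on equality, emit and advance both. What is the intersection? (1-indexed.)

intersection = [12]

i=1 j=1: 12>0, j++
i=1 j=2: 12>1, j++
i=1 j=3: 12>8, j++
i=1 j=4: 12>9, j++
i=1 j=5: 12>11, j++
i=1 j=6: 12==12 emit, i++,j++
i=2 j=7: 14<17, i++
i=3 j=7: 16<17, i++
i=4 j=7: 27>17, j++
i=4 j=8: 27>23, j++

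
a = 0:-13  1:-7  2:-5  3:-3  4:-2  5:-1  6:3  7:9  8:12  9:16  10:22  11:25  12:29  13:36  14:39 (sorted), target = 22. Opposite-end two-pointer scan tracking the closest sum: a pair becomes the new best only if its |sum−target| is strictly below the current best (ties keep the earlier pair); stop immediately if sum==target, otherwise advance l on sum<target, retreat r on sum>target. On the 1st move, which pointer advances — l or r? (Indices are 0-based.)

[0,14] -13+39=26 d=4 * → r--

r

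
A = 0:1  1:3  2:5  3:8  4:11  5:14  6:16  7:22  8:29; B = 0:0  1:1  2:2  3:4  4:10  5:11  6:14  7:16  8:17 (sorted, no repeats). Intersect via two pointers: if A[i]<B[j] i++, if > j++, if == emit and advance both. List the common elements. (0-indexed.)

i=0 j=0: 1>0, j++
i=0 j=1: 1==1 emit, i++,j++
i=1 j=2: 3>2, j++
i=1 j=3: 3<4, i++
i=2 j=3: 5>4, j++
i=2 j=4: 5<10, i++
i=3 j=4: 8<10, i++
i=4 j=4: 11>10, j++
i=4 j=5: 11==11 emit, i++,j++
i=5 j=6: 14==14 emit, i++,j++
i=6 j=7: 16==16 emit, i++,j++
i=7 j=8: 22>17, j++

intersection = [1, 11, 14, 16]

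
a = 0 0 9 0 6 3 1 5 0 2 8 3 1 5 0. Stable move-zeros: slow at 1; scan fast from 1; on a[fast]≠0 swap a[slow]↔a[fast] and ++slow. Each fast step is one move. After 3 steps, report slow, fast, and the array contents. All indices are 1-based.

slow=2, fast=4, a=[9, 0, 0, 0, 6, 3, 1, 5, 0, 2, 8, 3, 1, 5, 0]

slow=1 fast=1: a[fast]=0, fast++
slow=1 fast=2: a[fast]=0, fast++
slow=1 fast=3: a[fast]=9≠0 swap→a[1]=9, slow++,fast++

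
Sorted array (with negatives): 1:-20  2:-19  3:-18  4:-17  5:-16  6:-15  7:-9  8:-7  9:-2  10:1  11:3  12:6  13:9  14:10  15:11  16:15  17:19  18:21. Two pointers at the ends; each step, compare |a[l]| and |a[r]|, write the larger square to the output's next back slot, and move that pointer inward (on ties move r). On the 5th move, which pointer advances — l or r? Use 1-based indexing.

l

[1,18] |-20|<=|21| out[18]=441 → r--
[1,17] |-20|>|19| out[17]=400 → l++
[2,17] |-19|<=|19| out[16]=361 → r--
[2,16] |-19|>|15| out[15]=361 → l++
[3,16] |-18|>|15| out[14]=324 → l++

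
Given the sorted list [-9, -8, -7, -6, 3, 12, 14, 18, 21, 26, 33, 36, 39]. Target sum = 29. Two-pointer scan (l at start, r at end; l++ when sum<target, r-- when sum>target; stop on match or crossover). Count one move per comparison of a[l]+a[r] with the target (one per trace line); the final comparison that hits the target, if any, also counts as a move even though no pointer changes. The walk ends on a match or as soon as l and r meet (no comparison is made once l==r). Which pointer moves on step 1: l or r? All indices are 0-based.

l=0 r=12: -9+39=30 >29, r--

r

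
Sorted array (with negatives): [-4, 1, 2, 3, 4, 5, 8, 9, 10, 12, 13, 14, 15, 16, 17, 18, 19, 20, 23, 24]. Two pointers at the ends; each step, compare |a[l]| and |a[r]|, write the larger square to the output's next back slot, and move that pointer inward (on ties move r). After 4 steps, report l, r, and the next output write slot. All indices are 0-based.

l=0, r=15, next write slot=15

[0,19] |-4|<=|24| out[19]=576 → r--
[0,18] |-4|<=|23| out[18]=529 → r--
[0,17] |-4|<=|20| out[17]=400 → r--
[0,16] |-4|<=|19| out[16]=361 → r--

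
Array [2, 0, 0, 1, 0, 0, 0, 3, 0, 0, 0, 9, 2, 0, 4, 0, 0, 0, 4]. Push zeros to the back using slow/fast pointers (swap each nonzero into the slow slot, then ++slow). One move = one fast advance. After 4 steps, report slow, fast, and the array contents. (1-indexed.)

slow=1 fast=1: a[fast]=2≠0 swap→a[1]=2, slow++,fast++
slow=2 fast=2: a[fast]=0, fast++
slow=2 fast=3: a[fast]=0, fast++
slow=2 fast=4: a[fast]=1≠0 swap→a[2]=1, slow++,fast++

slow=3, fast=5, a=[2, 1, 0, 0, 0, 0, 0, 3, 0, 0, 0, 9, 2, 0, 4, 0, 0, 0, 4]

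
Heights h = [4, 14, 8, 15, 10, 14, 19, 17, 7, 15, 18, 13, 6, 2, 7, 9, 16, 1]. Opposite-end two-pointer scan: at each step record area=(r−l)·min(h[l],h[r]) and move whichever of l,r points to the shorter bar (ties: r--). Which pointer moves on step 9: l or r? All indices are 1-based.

[1,18] min(4,1)*17=17 best=17 * → r--
[1,17] min(4,16)*16=64 best=64 * → l++
[2,17] min(14,16)*15=210 best=210 * → l++
[3,17] min(8,16)*14=112 best=210 → l++
[4,17] min(15,16)*13=195 best=210 → l++
[5,17] min(10,16)*12=120 best=210 → l++
[6,17] min(14,16)*11=154 best=210 → l++
[7,17] min(19,16)*10=160 best=210 → r--
[7,16] min(19,9)*9=81 best=210 → r--

r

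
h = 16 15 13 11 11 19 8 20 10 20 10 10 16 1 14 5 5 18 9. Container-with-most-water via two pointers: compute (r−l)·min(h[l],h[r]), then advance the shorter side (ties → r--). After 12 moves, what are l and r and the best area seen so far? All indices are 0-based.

l=5, r=11, best area=272

[0,18] min(16,9)*18=162 best=162 * → r--
[0,17] min(16,18)*17=272 best=272 * → l++
[1,17] min(15,18)*16=240 best=272 → l++
[2,17] min(13,18)*15=195 best=272 → l++
[3,17] min(11,18)*14=154 best=272 → l++
[4,17] min(11,18)*13=143 best=272 → l++
[5,17] min(19,18)*12=216 best=272 → r--
[5,16] min(19,5)*11=55 best=272 → r--
[5,15] min(19,5)*10=50 best=272 → r--
[5,14] min(19,14)*9=126 best=272 → r--
[5,13] min(19,1)*8=8 best=272 → r--
[5,12] min(19,16)*7=112 best=272 → r--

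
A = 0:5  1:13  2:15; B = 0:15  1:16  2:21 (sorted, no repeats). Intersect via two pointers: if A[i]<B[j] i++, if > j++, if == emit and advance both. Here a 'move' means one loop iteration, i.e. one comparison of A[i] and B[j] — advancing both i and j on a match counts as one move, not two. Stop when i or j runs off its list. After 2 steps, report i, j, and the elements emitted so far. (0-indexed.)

i=0 j=0: 5<15, i++
i=1 j=0: 13<15, i++

i=2, j=0, emitted=[]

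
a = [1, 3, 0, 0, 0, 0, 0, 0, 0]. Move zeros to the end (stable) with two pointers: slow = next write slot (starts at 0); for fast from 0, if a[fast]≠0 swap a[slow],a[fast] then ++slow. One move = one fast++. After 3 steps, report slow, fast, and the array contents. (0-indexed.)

slow=2, fast=3, a=[1, 3, 0, 0, 0, 0, 0, 0, 0]

slow=0 fast=0: a[fast]=1≠0 swap→a[0]=1, slow++,fast++
slow=1 fast=1: a[fast]=3≠0 swap→a[1]=3, slow++,fast++
slow=2 fast=2: a[fast]=0, fast++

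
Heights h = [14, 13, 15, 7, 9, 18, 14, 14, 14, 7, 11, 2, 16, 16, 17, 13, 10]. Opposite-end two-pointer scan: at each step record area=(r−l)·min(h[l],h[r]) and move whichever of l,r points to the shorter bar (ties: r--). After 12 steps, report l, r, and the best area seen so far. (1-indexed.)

[1,17] min(14,10)*16=160 best=160 * → r--
[1,16] min(14,13)*15=195 best=195 * → r--
[1,15] min(14,17)*14=196 best=196 * → l++
[2,15] min(13,17)*13=169 best=196 → l++
[3,15] min(15,17)*12=180 best=196 → l++
[4,15] min(7,17)*11=77 best=196 → l++
[5,15] min(9,17)*10=90 best=196 → l++
[6,15] min(18,17)*9=153 best=196 → r--
[6,14] min(18,16)*8=128 best=196 → r--
[6,13] min(18,16)*7=112 best=196 → r--
[6,12] min(18,2)*6=12 best=196 → r--
[6,11] min(18,11)*5=55 best=196 → r--

l=6, r=10, best area=196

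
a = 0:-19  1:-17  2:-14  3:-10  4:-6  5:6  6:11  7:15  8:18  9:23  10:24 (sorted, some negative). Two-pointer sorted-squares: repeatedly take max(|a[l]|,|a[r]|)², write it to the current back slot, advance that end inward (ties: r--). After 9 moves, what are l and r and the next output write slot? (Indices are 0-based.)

l=0 r=10: |-19|<=|24| out[10]=576, r--
l=0 r=9: |-19|<=|23| out[9]=529, r--
l=0 r=8: |-19|>|18| out[8]=361, l++
l=1 r=8: |-17|<=|18| out[7]=324, r--
l=1 r=7: |-17|>|15| out[6]=289, l++
l=2 r=7: |-14|<=|15| out[5]=225, r--
l=2 r=6: |-14|>|11| out[4]=196, l++
l=3 r=6: |-10|<=|11| out[3]=121, r--
l=3 r=5: |-10|>|6| out[2]=100, l++

l=4, r=5, next write slot=1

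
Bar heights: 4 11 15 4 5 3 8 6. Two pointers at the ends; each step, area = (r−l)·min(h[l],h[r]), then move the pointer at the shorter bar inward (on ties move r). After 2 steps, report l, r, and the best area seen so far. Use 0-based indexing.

l=0 r=7: min(4,6)*7=28 best=28 *, l++
l=1 r=7: min(11,6)*6=36 best=36 *, r--

l=1, r=6, best area=36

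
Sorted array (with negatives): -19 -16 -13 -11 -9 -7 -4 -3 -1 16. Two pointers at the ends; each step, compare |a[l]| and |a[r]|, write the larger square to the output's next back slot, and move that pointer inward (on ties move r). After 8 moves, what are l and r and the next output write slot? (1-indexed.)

l=8, r=9, next write slot=2

l=1 r=10: |-19|>|16| out[10]=361, l++
l=2 r=10: |-16|<=|16| out[9]=256, r--
l=2 r=9: |-16|>|-1| out[8]=256, l++
l=3 r=9: |-13|>|-1| out[7]=169, l++
l=4 r=9: |-11|>|-1| out[6]=121, l++
l=5 r=9: |-9|>|-1| out[5]=81, l++
l=6 r=9: |-7|>|-1| out[4]=49, l++
l=7 r=9: |-4|>|-1| out[3]=16, l++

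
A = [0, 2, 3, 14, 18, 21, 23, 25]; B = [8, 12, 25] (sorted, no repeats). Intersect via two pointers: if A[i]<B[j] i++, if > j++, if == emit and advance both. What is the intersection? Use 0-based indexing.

i=0 j=0: 0<8, i++
i=1 j=0: 2<8, i++
i=2 j=0: 3<8, i++
i=3 j=0: 14>8, j++
i=3 j=1: 14>12, j++
i=3 j=2: 14<25, i++
i=4 j=2: 18<25, i++
i=5 j=2: 21<25, i++
i=6 j=2: 23<25, i++
i=7 j=2: 25==25 emit, i++,j++

intersection = [25]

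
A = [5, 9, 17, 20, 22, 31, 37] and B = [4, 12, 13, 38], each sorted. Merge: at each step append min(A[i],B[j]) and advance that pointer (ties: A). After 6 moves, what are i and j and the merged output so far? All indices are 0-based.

[i=0,j=0] A[i]=5>B[j]=4 take 4 → j++
[i=0,j=1] A[i]=5<=B[j]=12 take 5 → i++
[i=1,j=1] A[i]=9<=B[j]=12 take 9 → i++
[i=2,j=1] A[i]=17>B[j]=12 take 12 → j++
[i=2,j=2] A[i]=17>B[j]=13 take 13 → j++
[i=2,j=3] A[i]=17<=B[j]=38 take 17 → i++

i=3, j=3, merged so far=[4, 5, 9, 12, 13, 17]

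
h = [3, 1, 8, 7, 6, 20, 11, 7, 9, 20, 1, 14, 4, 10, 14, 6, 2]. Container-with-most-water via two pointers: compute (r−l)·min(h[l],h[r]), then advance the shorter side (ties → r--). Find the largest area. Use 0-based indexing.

[0,16] min(3,2)*16=32 best=32 * → r--
[0,15] min(3,6)*15=45 best=45 * → l++
[1,15] min(1,6)*14=14 best=45 → l++
[2,15] min(8,6)*13=78 best=78 * → r--
[2,14] min(8,14)*12=96 best=96 * → l++
[3,14] min(7,14)*11=77 best=96 → l++
[4,14] min(6,14)*10=60 best=96 → l++
[5,14] min(20,14)*9=126 best=126 * → r--
[5,13] min(20,10)*8=80 best=126 → r--
[5,12] min(20,4)*7=28 best=126 → r--
[5,11] min(20,14)*6=84 best=126 → r--
[5,10] min(20,1)*5=5 best=126 → r--
[5,9] min(20,20)*4=80 best=126 → r--
[5,8] min(20,9)*3=27 best=126 → r--
[5,7] min(20,7)*2=14 best=126 → r--
[5,6] min(20,11)*1=11 best=126 → r--

max area = 126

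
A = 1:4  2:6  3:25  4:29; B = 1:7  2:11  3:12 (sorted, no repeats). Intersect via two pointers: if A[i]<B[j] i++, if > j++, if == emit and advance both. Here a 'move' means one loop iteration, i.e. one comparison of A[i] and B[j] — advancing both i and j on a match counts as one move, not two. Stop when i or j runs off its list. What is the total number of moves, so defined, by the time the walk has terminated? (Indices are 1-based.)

i=1 j=1: 4<7, i++
i=2 j=1: 6<7, i++
i=3 j=1: 25>7, j++
i=3 j=2: 25>11, j++
i=3 j=3: 25>12, j++

5 moves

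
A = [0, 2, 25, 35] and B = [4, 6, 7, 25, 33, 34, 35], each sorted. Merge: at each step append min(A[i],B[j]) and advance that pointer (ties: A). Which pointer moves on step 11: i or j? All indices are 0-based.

[i=0,j=0] A[i]=0<=B[j]=4 take 0 → i++
[i=1,j=0] A[i]=2<=B[j]=4 take 2 → i++
[i=2,j=0] A[i]=25>B[j]=4 take 4 → j++
[i=2,j=1] A[i]=25>B[j]=6 take 6 → j++
[i=2,j=2] A[i]=25>B[j]=7 take 7 → j++
[i=2,j=3] A[i]=25<=B[j]=25 take 25 → i++
[i=3,j=3] A[i]=35>B[j]=25 take 25 → j++
[i=3,j=4] A[i]=35>B[j]=33 take 33 → j++
[i=3,j=5] A[i]=35>B[j]=34 take 34 → j++
[i=3,j=6] A[i]=35<=B[j]=35 take 35 → i++
[i=4,j=6] A done, take B[j]=35 → j++

j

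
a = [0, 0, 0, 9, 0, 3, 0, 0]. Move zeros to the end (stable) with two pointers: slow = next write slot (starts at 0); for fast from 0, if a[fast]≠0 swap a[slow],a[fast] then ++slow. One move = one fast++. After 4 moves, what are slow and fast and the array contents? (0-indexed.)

slow=1, fast=4, a=[9, 0, 0, 0, 0, 3, 0, 0]

slow=0 fast=0: a[fast]=0, fast++
slow=0 fast=1: a[fast]=0, fast++
slow=0 fast=2: a[fast]=0, fast++
slow=0 fast=3: a[fast]=9≠0 swap→a[0]=9, slow++,fast++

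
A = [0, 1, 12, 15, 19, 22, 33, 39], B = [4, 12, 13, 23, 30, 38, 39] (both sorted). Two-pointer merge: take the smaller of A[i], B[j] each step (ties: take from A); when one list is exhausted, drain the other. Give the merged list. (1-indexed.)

[0, 1, 4, 12, 12, 13, 15, 19, 22, 23, 30, 33, 38, 39, 39]

[i=1,j=1] A[i]=0<=B[j]=4 take 0 → i++
[i=2,j=1] A[i]=1<=B[j]=4 take 1 → i++
[i=3,j=1] A[i]=12>B[j]=4 take 4 → j++
[i=3,j=2] A[i]=12<=B[j]=12 take 12 → i++
[i=4,j=2] A[i]=15>B[j]=12 take 12 → j++
[i=4,j=3] A[i]=15>B[j]=13 take 13 → j++
[i=4,j=4] A[i]=15<=B[j]=23 take 15 → i++
[i=5,j=4] A[i]=19<=B[j]=23 take 19 → i++
[i=6,j=4] A[i]=22<=B[j]=23 take 22 → i++
[i=7,j=4] A[i]=33>B[j]=23 take 23 → j++
[i=7,j=5] A[i]=33>B[j]=30 take 30 → j++
[i=7,j=6] A[i]=33<=B[j]=38 take 33 → i++
[i=8,j=6] A[i]=39>B[j]=38 take 38 → j++
[i=8,j=7] A[i]=39<=B[j]=39 take 39 → i++
[i=9,j=7] A done, take B[j]=39 → j++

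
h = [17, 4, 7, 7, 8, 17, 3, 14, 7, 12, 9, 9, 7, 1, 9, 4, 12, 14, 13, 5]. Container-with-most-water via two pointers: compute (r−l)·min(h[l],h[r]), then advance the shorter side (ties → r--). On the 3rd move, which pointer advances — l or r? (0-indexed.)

r

[0,19] min(17,5)*19=95 best=95 * → r--
[0,18] min(17,13)*18=234 best=234 * → r--
[0,17] min(17,14)*17=238 best=238 * → r--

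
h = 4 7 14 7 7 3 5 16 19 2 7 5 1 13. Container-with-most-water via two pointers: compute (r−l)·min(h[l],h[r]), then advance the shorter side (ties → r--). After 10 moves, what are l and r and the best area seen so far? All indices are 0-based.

l=5, r=8, best area=143

l=0 r=13: min(4,13)*13=52 best=52 *, l++
l=1 r=13: min(7,13)*12=84 best=84 *, l++
l=2 r=13: min(14,13)*11=143 best=143 *, r--
l=2 r=12: min(14,1)*10=10 best=143, r--
l=2 r=11: min(14,5)*9=45 best=143, r--
l=2 r=10: min(14,7)*8=56 best=143, r--
l=2 r=9: min(14,2)*7=14 best=143, r--
l=2 r=8: min(14,19)*6=84 best=143, l++
l=3 r=8: min(7,19)*5=35 best=143, l++
l=4 r=8: min(7,19)*4=28 best=143, l++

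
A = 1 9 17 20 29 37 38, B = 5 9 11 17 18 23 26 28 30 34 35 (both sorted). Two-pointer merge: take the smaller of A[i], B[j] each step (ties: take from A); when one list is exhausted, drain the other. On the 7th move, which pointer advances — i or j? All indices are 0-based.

i=0 j=0: A[i]=1<=B[j]=5 take 1, i++
i=1 j=0: A[i]=9>B[j]=5 take 5, j++
i=1 j=1: A[i]=9<=B[j]=9 take 9, i++
i=2 j=1: A[i]=17>B[j]=9 take 9, j++
i=2 j=2: A[i]=17>B[j]=11 take 11, j++
i=2 j=3: A[i]=17<=B[j]=17 take 17, i++
i=3 j=3: A[i]=20>B[j]=17 take 17, j++

j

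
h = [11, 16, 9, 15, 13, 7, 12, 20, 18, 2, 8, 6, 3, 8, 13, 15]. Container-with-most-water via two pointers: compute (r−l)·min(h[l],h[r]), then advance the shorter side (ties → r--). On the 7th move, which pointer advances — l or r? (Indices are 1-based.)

l=1 r=16: min(11,15)*15=165 best=165 *, l++
l=2 r=16: min(16,15)*14=210 best=210 *, r--
l=2 r=15: min(16,13)*13=169 best=210, r--
l=2 r=14: min(16,8)*12=96 best=210, r--
l=2 r=13: min(16,3)*11=33 best=210, r--
l=2 r=12: min(16,6)*10=60 best=210, r--
l=2 r=11: min(16,8)*9=72 best=210, r--

r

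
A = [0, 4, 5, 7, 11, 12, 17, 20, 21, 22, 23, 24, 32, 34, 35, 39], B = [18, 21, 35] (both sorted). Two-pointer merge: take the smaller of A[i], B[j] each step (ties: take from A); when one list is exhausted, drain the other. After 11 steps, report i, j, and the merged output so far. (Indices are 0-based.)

i=0 j=0: A[i]=0<=B[j]=18 take 0, i++
i=1 j=0: A[i]=4<=B[j]=18 take 4, i++
i=2 j=0: A[i]=5<=B[j]=18 take 5, i++
i=3 j=0: A[i]=7<=B[j]=18 take 7, i++
i=4 j=0: A[i]=11<=B[j]=18 take 11, i++
i=5 j=0: A[i]=12<=B[j]=18 take 12, i++
i=6 j=0: A[i]=17<=B[j]=18 take 17, i++
i=7 j=0: A[i]=20>B[j]=18 take 18, j++
i=7 j=1: A[i]=20<=B[j]=21 take 20, i++
i=8 j=1: A[i]=21<=B[j]=21 take 21, i++
i=9 j=1: A[i]=22>B[j]=21 take 21, j++

i=9, j=2, merged so far=[0, 4, 5, 7, 11, 12, 17, 18, 20, 21, 21]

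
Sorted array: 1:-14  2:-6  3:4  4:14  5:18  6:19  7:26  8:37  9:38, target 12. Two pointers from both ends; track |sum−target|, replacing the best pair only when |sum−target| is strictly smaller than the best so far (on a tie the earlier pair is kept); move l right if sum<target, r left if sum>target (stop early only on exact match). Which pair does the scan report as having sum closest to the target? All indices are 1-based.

pair (-14, 26) with sum 12 (|Δ|=0)

l=1 r=9: -14+38=24 d=12 *, r--
l=1 r=8: -14+37=23 d=11 *, r--
l=1 r=7: -14+26=12 d=0 *, stop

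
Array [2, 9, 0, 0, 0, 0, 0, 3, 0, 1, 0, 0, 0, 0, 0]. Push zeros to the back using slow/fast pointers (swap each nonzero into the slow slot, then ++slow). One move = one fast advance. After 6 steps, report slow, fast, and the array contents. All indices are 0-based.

slow=0 fast=0: a[fast]=2≠0 swap→a[0]=2, slow++,fast++
slow=1 fast=1: a[fast]=9≠0 swap→a[1]=9, slow++,fast++
slow=2 fast=2: a[fast]=0, fast++
slow=2 fast=3: a[fast]=0, fast++
slow=2 fast=4: a[fast]=0, fast++
slow=2 fast=5: a[fast]=0, fast++

slow=2, fast=6, a=[2, 9, 0, 0, 0, 0, 0, 3, 0, 1, 0, 0, 0, 0, 0]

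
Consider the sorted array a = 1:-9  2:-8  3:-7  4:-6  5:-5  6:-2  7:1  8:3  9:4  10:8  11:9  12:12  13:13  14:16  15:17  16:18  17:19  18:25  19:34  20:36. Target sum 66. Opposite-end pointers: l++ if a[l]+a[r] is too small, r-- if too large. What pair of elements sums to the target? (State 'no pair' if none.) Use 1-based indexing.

no pair

l=1 r=20: -9+36=27 <66, l++
l=2 r=20: -8+36=28 <66, l++
l=3 r=20: -7+36=29 <66, l++
l=4 r=20: -6+36=30 <66, l++
l=5 r=20: -5+36=31 <66, l++
l=6 r=20: -2+36=34 <66, l++
l=7 r=20: 1+36=37 <66, l++
l=8 r=20: 3+36=39 <66, l++
l=9 r=20: 4+36=40 <66, l++
l=10 r=20: 8+36=44 <66, l++
l=11 r=20: 9+36=45 <66, l++
l=12 r=20: 12+36=48 <66, l++
l=13 r=20: 13+36=49 <66, l++
l=14 r=20: 16+36=52 <66, l++
l=15 r=20: 17+36=53 <66, l++
l=16 r=20: 18+36=54 <66, l++
l=17 r=20: 19+36=55 <66, l++
l=18 r=20: 25+36=61 <66, l++
l=19 r=20: 34+36=70 >66, r--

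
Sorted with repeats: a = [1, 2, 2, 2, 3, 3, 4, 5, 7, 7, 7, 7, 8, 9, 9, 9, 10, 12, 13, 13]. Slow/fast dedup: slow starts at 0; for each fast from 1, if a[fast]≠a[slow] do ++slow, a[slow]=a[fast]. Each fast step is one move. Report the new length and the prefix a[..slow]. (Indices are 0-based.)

length 11; prefix = [1, 2, 3, 4, 5, 7, 8, 9, 10, 12, 13]

(s=0,f=1) a[fast]=2≠a[slow]=1 write a[1]=2 → slow++,fast++
(s=1,f=2) a[fast]=2=a[slow] dup → fast++
(s=1,f=3) a[fast]=2=a[slow] dup → fast++
(s=1,f=4) a[fast]=3≠a[slow]=2 write a[2]=3 → slow++,fast++
(s=2,f=5) a[fast]=3=a[slow] dup → fast++
(s=2,f=6) a[fast]=4≠a[slow]=3 write a[3]=4 → slow++,fast++
(s=3,f=7) a[fast]=5≠a[slow]=4 write a[4]=5 → slow++,fast++
(s=4,f=8) a[fast]=7≠a[slow]=5 write a[5]=7 → slow++,fast++
(s=5,f=9) a[fast]=7=a[slow] dup → fast++
(s=5,f=10) a[fast]=7=a[slow] dup → fast++
(s=5,f=11) a[fast]=7=a[slow] dup → fast++
(s=5,f=12) a[fast]=8≠a[slow]=7 write a[6]=8 → slow++,fast++
(s=6,f=13) a[fast]=9≠a[slow]=8 write a[7]=9 → slow++,fast++
(s=7,f=14) a[fast]=9=a[slow] dup → fast++
(s=7,f=15) a[fast]=9=a[slow] dup → fast++
(s=7,f=16) a[fast]=10≠a[slow]=9 write a[8]=10 → slow++,fast++
(s=8,f=17) a[fast]=12≠a[slow]=10 write a[9]=12 → slow++,fast++
(s=9,f=18) a[fast]=13≠a[slow]=12 write a[10]=13 → slow++,fast++
(s=10,f=19) a[fast]=13=a[slow] dup → fast++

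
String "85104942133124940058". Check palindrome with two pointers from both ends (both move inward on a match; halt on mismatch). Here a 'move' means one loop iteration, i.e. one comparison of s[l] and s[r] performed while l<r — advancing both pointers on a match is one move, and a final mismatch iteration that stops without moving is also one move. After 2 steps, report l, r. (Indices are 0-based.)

l=0 r=19: '8'=='8', l++,r--
l=1 r=18: '5'=='5', l++,r--

l=2, r=17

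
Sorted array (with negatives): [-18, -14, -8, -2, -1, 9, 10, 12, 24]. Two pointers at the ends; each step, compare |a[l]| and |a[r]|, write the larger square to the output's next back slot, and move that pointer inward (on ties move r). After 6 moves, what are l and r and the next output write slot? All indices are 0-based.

l=2, r=4, next write slot=2

l=0 r=8: |-18|<=|24| out[8]=576, r--
l=0 r=7: |-18|>|12| out[7]=324, l++
l=1 r=7: |-14|>|12| out[6]=196, l++
l=2 r=7: |-8|<=|12| out[5]=144, r--
l=2 r=6: |-8|<=|10| out[4]=100, r--
l=2 r=5: |-8|<=|9| out[3]=81, r--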